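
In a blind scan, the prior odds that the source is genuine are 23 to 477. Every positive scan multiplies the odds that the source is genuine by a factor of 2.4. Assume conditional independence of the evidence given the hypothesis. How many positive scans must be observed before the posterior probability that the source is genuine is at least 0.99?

Prior odds = 23/477.
Likelihood ratio per positive scan = 2.4.
Target posterior odds = 0.99/0.01 = 99.
Require 2.4ⁿ ≥ 99 ÷ (23/477) = 47223/23.
2.4⁸ = 429981696/390625 falls short of 47223/23 but 2.4⁹ ≈2641.81 reaches it, so n = 9.

9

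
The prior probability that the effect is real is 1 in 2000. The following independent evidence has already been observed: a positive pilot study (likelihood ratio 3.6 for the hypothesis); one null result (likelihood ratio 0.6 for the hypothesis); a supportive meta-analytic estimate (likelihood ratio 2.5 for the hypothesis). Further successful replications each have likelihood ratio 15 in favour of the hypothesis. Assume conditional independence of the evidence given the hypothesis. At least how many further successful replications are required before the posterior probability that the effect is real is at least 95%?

Prior odds = 0.0005/0.9995 = 1/1999.
Combined Bayes factor of the evidence already in hand = 3.6 × 0.6 × 2.5 = 5.4.
Odds after that evidence = (1/1999) × 5.4 = 27/9995.
Target odds = 0.95/0.05 = 19.
Need 15ⁿ ≥ 19 ÷ (27/9995) = 189905/27.
15³ = 3375 falls short of 189905/27 but 15⁴ = 50625 reaches it, so n = 4.

4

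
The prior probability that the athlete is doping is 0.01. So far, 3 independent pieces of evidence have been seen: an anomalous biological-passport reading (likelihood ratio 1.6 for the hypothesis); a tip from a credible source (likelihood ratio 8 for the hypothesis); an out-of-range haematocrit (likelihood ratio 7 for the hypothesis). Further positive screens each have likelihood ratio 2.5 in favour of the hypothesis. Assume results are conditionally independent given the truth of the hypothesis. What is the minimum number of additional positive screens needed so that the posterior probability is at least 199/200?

Prior odds = 0.01/0.99 = 1/99.
Combined Bayes factor of the evidence already in hand = 1.6 × 8 × 7 = 89.6.
Odds after that evidence = (1/99) × 89.6 = 448/495.
Target odds = 0.995/0.005 = 199.
Need 2.5ⁿ ≥ 199 ÷ (448/495) = 98505/448.
2.5⁵ = 97.65625 falls short of 98505/448 but 2.5⁶ = 244.140625 reaches it, so n = 6.

6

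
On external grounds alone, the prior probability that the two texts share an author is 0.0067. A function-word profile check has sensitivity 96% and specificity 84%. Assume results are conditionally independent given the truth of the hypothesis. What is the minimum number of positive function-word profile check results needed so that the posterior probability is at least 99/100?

Prior odds: 0.0067 ÷ 0.9933 = 67/9933.
False-positive rate = 1 − 0.84 = 0.16; likelihood ratio of a positive = 0.96/0.16 = 6.
Target odds: 0.99 ÷ 0.01 = 99.
Require 6ⁿ ≥ 99 ÷ (67/9933) = 983367/67.
6⁵ = 7776 falls short of 983367/67 but 6⁶ = 46656 reaches it, so n = 6.

6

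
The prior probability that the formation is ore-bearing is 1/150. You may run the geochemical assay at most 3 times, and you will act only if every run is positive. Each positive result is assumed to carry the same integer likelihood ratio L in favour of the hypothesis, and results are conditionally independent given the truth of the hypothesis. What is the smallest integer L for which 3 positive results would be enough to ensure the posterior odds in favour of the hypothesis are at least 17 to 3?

10

Prior odds = (1/150)/(149/150) = 1/149.
Target odds = 17/3.
Need L³ ≥ 17/3 ÷ (1/149) = 2533/3.
9³ = 729 < 2533/3 ≤ 1000 = 10³, so L = 10.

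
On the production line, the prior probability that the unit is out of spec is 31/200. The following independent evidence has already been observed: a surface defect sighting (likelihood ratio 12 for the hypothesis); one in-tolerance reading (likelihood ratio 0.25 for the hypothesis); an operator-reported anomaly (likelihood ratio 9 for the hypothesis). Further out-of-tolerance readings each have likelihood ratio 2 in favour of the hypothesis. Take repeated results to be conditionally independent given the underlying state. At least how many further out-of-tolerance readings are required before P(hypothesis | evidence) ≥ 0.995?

6

Prior odds = 0.155/0.845 = 31/169.
Combined Bayes factor of the evidence already in hand = 12 × 0.25 × 9 = 27.
Odds after that evidence = (31/169) × 27 = 837/169.
Target odds = 0.995/0.005 = 199.
Need 2ⁿ ≥ 199 ÷ (837/169) = 33631/837.
2⁵ = 32 falls short of 33631/837 but 2⁶ = 64 reaches it, so n = 6.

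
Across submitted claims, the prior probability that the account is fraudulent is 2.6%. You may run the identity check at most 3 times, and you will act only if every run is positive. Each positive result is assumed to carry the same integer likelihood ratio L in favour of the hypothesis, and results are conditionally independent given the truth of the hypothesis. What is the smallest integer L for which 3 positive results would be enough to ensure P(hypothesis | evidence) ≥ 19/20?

9

Prior odds = 0.026/0.974 = 13/487.
Target odds = 0.95/0.05 = 19.
Need L³ ≥ 19 ÷ (13/487) = 9253/13.
8³ = 512 < 9253/13 ≤ 729 = 9³, so L = 9.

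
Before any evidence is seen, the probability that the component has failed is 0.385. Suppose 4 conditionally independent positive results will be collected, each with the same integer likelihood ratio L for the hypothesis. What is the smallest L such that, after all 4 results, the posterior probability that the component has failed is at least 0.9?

2

Prior odds = 0.385/0.615 = 77/123.
Target odds = 0.9/0.1 = 9.
Need L⁴ ≥ 9 ÷ (77/123) = 1107/77.
1⁴ = 1 < 1107/77 ≤ 16 = 2⁴, so L = 2.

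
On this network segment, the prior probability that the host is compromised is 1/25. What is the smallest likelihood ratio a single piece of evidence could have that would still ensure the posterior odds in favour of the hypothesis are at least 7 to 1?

168

Prior odds = 0.04/0.96 = 1/24.
Target odds = 7.
Required Bayes factor = 7 ÷ (1/24) = 168.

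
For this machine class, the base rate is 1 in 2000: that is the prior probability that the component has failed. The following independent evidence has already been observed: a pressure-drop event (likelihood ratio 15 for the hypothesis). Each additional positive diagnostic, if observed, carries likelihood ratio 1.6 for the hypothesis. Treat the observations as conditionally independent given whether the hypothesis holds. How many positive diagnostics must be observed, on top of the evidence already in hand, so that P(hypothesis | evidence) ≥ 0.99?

21

Prior odds = 0.0005/0.9995 = 1/1999.
Bayes factor of the evidence already in hand = 15.
Odds after that evidence = (1/1999) × 15 = 15/1999.
Target odds = 0.99/0.01 = 99.
Need 1.6ⁿ ≥ 99 ÷ (15/1999) = 13193.4.
1.6²⁰ ≈12089.3 falls short of 13193.4 but 1.6²¹ ≈19342.8 reaches it, so n = 21.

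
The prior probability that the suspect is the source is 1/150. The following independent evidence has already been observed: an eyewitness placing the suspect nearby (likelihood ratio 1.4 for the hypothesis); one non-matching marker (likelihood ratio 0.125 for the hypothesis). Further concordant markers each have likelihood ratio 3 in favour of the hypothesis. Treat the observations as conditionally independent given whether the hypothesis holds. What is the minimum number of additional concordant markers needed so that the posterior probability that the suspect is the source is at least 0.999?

Prior odds = (1/150)/(149/150) = 1/149.
Combined Bayes factor of the evidence already in hand = 1.4 × 0.125 = 0.175.
Odds after that evidence = (1/149) × 0.175 = 7/5960.
Target odds = 0.999/0.001 = 999.
Need 3ⁿ ≥ 999 ÷ (7/5960) = 5954040/7.
3¹² = 531441 falls short of 5954040/7 but 3¹³ = 1594323 reaches it, so n = 13.

13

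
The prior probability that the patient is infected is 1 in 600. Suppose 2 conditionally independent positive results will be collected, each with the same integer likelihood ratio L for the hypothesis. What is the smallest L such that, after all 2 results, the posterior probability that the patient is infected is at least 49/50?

Prior odds = (1/600)/(599/600) = 1/599.
Target odds = 0.98/0.02 = 49.
Need L² ≥ 49 ÷ (1/599) = 29351.
171² = 29241 < 29351 ≤ 29584 = 172², so L = 172.

172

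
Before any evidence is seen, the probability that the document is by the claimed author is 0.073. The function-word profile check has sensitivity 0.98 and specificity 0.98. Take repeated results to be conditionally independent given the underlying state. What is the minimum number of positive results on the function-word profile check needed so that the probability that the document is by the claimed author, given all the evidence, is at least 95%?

Prior odds: 0.073 ÷ 0.927 = 73/927.
False-positive rate = 1 − 0.98 = 0.02; likelihood ratio of a positive = 0.98/0.02 = 49.
Target posterior odds = 0.95/0.05 = 19.
Require 49ⁿ ≥ 19 ÷ (73/927) = 17613/73.
49¹ = 49 falls short of 17613/73 but 49² = 2401 reaches it, so n = 2.

2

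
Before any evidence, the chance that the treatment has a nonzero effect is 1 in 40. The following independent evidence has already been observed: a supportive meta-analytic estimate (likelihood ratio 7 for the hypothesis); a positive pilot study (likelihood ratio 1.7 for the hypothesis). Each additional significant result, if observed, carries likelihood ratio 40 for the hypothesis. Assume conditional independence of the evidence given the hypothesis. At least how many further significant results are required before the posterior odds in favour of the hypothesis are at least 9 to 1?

1

Prior odds = 0.025/0.975 = 1/39.
Combined Bayes factor of the evidence already in hand = 7 × 1.7 = 11.9.
Odds after that evidence = (1/39) × 11.9 = 119/390.
Target odds = 9.
Need 40ⁿ ≥ 9 ÷ (119/390) = 3510/119.
40¹ = 40, which meets the required 3510/119; so n = 1.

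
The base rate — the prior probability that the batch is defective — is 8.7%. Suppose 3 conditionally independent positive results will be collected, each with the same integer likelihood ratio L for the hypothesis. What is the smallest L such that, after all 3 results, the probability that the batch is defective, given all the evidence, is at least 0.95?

Prior odds = 0.087/0.913 = 87/913.
Target odds = 0.95/0.05 = 19.
Need L³ ≥ 19 ÷ (87/913) = 17347/87.
5³ = 125 < 17347/87 ≤ 216 = 6³, so L = 6.

6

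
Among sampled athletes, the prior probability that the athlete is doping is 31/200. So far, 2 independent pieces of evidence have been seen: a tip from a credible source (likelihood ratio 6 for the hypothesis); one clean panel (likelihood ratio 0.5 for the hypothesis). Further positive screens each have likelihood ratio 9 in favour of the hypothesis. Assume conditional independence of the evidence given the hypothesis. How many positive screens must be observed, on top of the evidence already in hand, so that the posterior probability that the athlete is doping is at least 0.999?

4

Prior odds = 0.155/0.845 = 31/169.
Combined Bayes factor of the evidence already in hand = 6 × 0.5 = 3.
Odds after that evidence = (31/169) × 3 = 93/169.
Target odds = 0.999/0.001 = 999.
Need 9ⁿ ≥ 999 ÷ (93/169) = 56277/31.
9³ = 729 falls short of 56277/31 but 9⁴ = 6561 reaches it, so n = 4.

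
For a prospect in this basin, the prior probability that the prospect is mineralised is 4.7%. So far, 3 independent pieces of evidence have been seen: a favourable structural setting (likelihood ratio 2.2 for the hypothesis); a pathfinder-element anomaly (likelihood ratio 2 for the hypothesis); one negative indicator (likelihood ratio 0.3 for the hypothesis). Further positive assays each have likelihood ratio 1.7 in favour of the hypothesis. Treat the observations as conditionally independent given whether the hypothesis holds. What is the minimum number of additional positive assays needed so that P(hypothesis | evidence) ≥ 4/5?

8

Prior odds = 0.047/0.953 = 47/953.
Combined Bayes factor of the evidence already in hand = 2.2 × 2 × 0.3 = 1.32.
Odds after that evidence = (47/953) × 1.32 = 1551/23825.
Target odds = 0.8/0.2 = 4.
Need 1.7ⁿ ≥ 4 ÷ (1551/23825) = 95300/1551.
1.7⁷ = 410338673/10000000 falls short of 95300/1551 but 1.7⁸ ≈69.7576 reaches it, so n = 8.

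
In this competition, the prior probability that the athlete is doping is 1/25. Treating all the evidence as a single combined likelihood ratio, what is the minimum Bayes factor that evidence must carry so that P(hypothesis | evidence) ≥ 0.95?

456

Prior odds = 0.04/0.96 = 1/24.
Target odds = 0.95/0.05 = 19.
Required Bayes factor = 19 ÷ (1/24) = 456.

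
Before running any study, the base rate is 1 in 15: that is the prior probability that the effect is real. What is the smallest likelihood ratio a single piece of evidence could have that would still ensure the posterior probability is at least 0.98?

686

Prior odds = (1/15)/(14/15) = 1/14.
Target odds = 0.98/0.02 = 49.
Required Bayes factor = 49 ÷ (1/14) = 686.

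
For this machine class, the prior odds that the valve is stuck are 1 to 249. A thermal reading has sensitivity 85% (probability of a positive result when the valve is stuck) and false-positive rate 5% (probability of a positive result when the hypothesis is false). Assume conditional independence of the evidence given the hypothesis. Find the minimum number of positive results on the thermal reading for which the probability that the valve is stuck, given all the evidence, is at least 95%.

Prior odds = 1/249.
Likelihood ratio of a positive result = 0.85/0.05 = 17.
Target posterior odds = 0.95/0.05 = 19.
Require 17ⁿ ≥ 19 ÷ (1/249) = 4731.
17² = 289 falls short of 4731 but 17³ = 4913 reaches it, so n = 3.

3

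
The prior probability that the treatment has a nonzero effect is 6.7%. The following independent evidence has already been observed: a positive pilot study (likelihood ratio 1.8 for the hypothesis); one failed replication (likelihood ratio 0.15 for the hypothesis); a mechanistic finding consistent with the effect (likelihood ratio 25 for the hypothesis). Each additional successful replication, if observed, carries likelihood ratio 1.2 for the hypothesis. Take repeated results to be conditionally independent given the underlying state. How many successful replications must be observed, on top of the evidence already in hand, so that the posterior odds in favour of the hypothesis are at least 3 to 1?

Prior odds = 0.067/0.933 = 67/933.
Combined Bayes factor of the evidence already in hand = 1.8 × 0.15 × 25 = 6.75.
Odds after that evidence = (67/933) × 6.75 = 603/1244.
Target odds = 3.
Need 1.2ⁿ ≥ 3 ÷ (603/1244) = 1244/201.
1.2⁹ = 10077696/1953125 falls short of 1244/201 but 1.2¹⁰ = 60466176/9765625 reaches it, so n = 10.

10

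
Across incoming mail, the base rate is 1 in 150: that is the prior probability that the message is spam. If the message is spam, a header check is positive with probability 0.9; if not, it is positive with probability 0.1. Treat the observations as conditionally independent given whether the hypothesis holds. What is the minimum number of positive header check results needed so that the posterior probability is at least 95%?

Prior odds = (1/150)/(149/150) = 1/149.
Likelihood ratio of a positive = 0.9/0.1 = 9.
Target odds: 0.95 ÷ 0.05 = 19.
Require 9ⁿ ≥ 19 ÷ (1/149) = 2831.
9³ = 729 falls short of 2831 but 9⁴ = 6561 reaches it, so n = 4.

4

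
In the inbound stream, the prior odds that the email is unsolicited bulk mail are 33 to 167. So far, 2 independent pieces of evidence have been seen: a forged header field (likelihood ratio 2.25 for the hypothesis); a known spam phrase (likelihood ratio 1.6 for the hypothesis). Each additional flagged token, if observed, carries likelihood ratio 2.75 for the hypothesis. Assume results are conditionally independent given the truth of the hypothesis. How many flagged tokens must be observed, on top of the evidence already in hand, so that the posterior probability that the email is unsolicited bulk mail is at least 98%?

5

Prior odds = 33/167.
Combined Bayes factor of the evidence already in hand = 2.25 × 1.6 = 3.6.
Odds after that evidence = (33/167) × 3.6 = 594/835.
Target odds = 0.98/0.02 = 49.
Need 2.75ⁿ ≥ 49 ÷ (594/835) = 40915/594.
2.75⁴ = 57.19140625 falls short of 40915/594 but 2.75⁵ = 161051/1024 reaches it, so n = 5.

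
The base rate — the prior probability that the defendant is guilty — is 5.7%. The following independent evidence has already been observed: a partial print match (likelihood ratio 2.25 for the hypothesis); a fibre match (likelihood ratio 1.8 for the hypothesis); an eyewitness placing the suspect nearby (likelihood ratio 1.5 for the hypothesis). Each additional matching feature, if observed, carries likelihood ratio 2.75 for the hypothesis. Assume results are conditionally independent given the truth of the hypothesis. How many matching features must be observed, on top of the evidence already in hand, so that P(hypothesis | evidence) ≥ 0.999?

Prior odds = 0.057/0.943 = 57/943.
Combined Bayes factor of the evidence already in hand = 2.25 × 1.8 × 1.5 = 6.075.
Odds after that evidence = (57/943) × 6.075 = 13851/37720.
Target odds = 0.999/0.001 = 999.
Need 2.75ⁿ ≥ 999 ÷ (13851/37720) = 1395640/513.
2.75⁷ = 19487171/16384 falls short of 1395640/513 but 2.75⁸ = 214358881/65536 reaches it, so n = 8.

8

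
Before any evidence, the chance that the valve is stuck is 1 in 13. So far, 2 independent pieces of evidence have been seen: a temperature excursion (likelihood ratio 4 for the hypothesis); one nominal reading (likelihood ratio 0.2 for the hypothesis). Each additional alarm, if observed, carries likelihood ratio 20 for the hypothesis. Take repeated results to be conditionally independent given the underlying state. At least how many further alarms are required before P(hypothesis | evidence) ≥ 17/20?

2

Prior odds = (1/13)/(12/13) = 1/12.
Combined Bayes factor of the evidence already in hand = 4 × 0.2 = 0.8.
Odds after that evidence = (1/12) × 0.8 = 1/15.
Target odds = 0.85/0.15 = 17/3.
Need 20ⁿ ≥ 17/3 ÷ (1/15) = 85.
20¹ = 20 falls short of 85 but 20² = 400 reaches it, so n = 2.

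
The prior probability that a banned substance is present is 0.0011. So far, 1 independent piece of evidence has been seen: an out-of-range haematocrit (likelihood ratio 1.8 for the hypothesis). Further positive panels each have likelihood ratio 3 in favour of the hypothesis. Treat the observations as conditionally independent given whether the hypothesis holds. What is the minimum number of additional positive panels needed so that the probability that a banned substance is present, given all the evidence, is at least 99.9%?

12

Prior odds = 0.0011/0.9989 = 11/9989.
Bayes factor of the evidence already in hand = 1.8.
Odds after that evidence = (11/9989) × 1.8 = 99/49945.
Target odds = 0.999/0.001 = 999.
Need 3ⁿ ≥ 999 ÷ (99/49945) = 5543895/11.
3¹¹ = 177147 falls short of 5543895/11 but 3¹² = 531441 reaches it, so n = 12.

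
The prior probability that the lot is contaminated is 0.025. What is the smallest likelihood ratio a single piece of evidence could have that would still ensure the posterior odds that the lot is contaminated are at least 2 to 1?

78

Prior odds = 0.025/0.975 = 1/39.
Target odds = 2.
Required Bayes factor = 2 ÷ (1/39) = 78.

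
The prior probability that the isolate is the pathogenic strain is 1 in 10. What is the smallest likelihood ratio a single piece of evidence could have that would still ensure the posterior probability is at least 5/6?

45

Prior odds = 0.1/0.9 = 1/9.
Target odds = (5/6)/(1/6) = 5.
Required Bayes factor = 5 ÷ (1/9) = 45.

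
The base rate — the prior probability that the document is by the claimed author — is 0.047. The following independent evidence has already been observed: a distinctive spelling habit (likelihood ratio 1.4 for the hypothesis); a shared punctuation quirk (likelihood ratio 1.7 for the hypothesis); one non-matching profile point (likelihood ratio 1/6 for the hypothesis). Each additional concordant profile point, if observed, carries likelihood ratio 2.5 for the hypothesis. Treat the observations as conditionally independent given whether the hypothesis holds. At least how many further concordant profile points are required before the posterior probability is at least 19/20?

8

Prior odds = 0.047/0.953 = 47/953.
Combined Bayes factor of the evidence already in hand = 1.4 × 1.7 × (1/6) = 119/300.
Odds after that evidence = (47/953) × 119/300 = 5593/285900.
Target odds = 0.95/0.05 = 19.
Need 2.5ⁿ ≥ 19 ÷ (5593/285900) = 5432100/5593.
2.5⁷ = 610.3515625 falls short of 5432100/5593 but 2.5⁸ = 390625/256 reaches it, so n = 8.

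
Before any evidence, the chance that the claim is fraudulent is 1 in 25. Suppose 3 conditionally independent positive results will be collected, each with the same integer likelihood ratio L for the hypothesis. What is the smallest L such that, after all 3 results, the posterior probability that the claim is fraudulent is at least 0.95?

Prior odds = 0.04/0.96 = 1/24.
Target odds = 0.95/0.05 = 19.
Need L³ ≥ 19 ÷ (1/24) = 456.
7³ = 343 < 456 ≤ 512 = 8³, so L = 8.

8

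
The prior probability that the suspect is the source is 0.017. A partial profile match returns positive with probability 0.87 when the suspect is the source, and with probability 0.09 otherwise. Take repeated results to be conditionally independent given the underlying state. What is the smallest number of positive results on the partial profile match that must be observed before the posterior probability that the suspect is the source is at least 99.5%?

Prior odds = 0.017/0.983 = 17/983.
Likelihood ratio of a positive result = 0.87/0.09 = 29/3.
Target posterior odds = 0.995/0.005 = 199.
Require (29/3)ⁿ ≥ 199 ÷ (17/983) = 195617/17.
(29/3)⁴ = 707281/81 falls short of 195617/17 but (29/3)⁵ = 20511149/243 reaches it, so n = 5.

5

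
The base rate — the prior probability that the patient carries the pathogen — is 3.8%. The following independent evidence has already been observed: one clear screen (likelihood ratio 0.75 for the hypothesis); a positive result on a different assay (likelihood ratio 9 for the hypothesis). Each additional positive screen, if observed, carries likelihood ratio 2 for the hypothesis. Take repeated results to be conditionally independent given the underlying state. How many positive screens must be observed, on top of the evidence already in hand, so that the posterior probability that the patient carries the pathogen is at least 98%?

8

Prior odds = 0.038/0.962 = 19/481.
Combined Bayes factor of the evidence already in hand = 0.75 × 9 = 6.75.
Odds after that evidence = (19/481) × 6.75 = 513/1924.
Target odds = 0.98/0.02 = 49.
Need 2ⁿ ≥ 49 ÷ (513/1924) = 94276/513.
2⁷ = 128 falls short of 94276/513 but 2⁸ = 256 reaches it, so n = 8.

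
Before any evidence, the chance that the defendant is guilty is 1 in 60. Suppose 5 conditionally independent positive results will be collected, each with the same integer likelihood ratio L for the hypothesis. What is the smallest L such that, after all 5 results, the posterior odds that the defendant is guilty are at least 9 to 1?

4

Prior odds = (1/60)/(59/60) = 1/59.
Target odds = 9.
Need L⁵ ≥ 9 ÷ (1/59) = 531.
3⁵ = 243 < 531 ≤ 1024 = 4⁵, so L = 4.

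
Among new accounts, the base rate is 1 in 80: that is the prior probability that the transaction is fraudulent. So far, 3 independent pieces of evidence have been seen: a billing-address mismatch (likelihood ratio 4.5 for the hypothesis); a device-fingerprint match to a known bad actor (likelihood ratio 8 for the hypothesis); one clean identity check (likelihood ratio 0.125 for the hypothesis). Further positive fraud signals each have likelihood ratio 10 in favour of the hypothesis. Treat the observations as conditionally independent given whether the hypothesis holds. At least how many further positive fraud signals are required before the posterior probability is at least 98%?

Prior odds = 0.0125/0.9875 = 1/79.
Combined Bayes factor of the evidence already in hand = 4.5 × 8 × 0.125 = 4.5.
Odds after that evidence = (1/79) × 4.5 = 9/158.
Target odds = 0.98/0.02 = 49.
Need 10ⁿ ≥ 49 ÷ (9/158) = 7742/9.
10² = 100 falls short of 7742/9 but 10³ = 1000 reaches it, so n = 3.

3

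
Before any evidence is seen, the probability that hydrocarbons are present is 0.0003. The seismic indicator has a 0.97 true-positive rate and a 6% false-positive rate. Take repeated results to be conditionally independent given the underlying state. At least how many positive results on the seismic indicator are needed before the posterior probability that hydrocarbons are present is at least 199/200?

Prior odds = 0.0003/0.9997 = 3/9997.
Likelihood ratio of a positive result = 0.97/0.06 = 97/6.
Target odds: 0.995 ÷ 0.005 = 199.
Need (3/9997) × (97/6)ⁿ ≥ 199, i.e. (97/6)ⁿ ≥ 1989403/3.
(97/6)⁴ = 88529281/1296 falls short of 1989403/3 but (97/6)⁵ ≈1.10434e+06 reaches it, so n = 5.

5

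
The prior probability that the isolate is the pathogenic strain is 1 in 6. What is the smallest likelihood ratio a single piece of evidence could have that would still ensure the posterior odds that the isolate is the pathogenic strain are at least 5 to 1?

25

Prior odds = (1/6)/(5/6) = 0.2.
Target odds = 5.
Required Bayes factor = 5 ÷ 0.2 = 25.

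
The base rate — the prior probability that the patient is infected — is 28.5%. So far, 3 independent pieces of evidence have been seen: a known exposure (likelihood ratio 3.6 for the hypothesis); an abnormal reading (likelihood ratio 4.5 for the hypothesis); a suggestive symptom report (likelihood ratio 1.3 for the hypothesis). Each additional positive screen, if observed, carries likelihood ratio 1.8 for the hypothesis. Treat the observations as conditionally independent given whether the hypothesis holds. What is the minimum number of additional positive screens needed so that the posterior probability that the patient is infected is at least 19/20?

Prior odds = 0.285/0.715 = 57/143.
Combined Bayes factor of the evidence already in hand = 3.6 × 4.5 × 1.3 = 21.06.
Odds after that evidence = (57/143) × 21.06 = 4617/550.
Target odds = 0.95/0.05 = 19.
Need 1.8ⁿ ≥ 19 ÷ (4617/550) = 550/243.
1.8¹ = 1.8 falls short of 550/243 but 1.8² = 3.24 reaches it, so n = 2.

2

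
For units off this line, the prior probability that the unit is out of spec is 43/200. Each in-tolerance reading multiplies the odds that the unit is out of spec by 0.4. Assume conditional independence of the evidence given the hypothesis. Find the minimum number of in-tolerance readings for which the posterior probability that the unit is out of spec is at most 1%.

Prior odds: 0.215 ÷ 0.785 = 43/157.
Likelihood ratio per in-tolerance reading = 0.4.
Target posterior odds = 0.01/0.99 = 1/99.
Require 0.4ⁿ ≤ 1/99 ÷ (43/157) = 157/4257.
0.4³ = 0.064 is still above 157/4257 but 0.4⁴ = 0.0256 is at or below it, so n = 4.

4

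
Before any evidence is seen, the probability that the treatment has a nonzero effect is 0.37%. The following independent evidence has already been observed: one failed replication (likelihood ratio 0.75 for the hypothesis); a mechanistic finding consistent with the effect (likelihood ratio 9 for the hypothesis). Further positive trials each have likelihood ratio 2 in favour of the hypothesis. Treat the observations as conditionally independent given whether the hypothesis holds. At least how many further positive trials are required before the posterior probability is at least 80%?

Prior odds = 0.0037/0.9963 = 37/9963.
Combined Bayes factor of the evidence already in hand = 0.75 × 9 = 6.75.
Odds after that evidence = (37/9963) × 6.75 = 37/1476.
Target odds = 0.8/0.2 = 4.
Need 2ⁿ ≥ 4 ÷ (37/1476) = 5904/37.
2⁷ = 128 falls short of 5904/37 but 2⁸ = 256 reaches it, so n = 8.

8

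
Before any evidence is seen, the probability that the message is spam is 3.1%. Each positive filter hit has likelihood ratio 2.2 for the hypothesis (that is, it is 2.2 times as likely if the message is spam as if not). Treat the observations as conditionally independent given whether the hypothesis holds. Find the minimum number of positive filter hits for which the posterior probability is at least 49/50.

Prior odds = 0.031/0.969 = 31/969.
Likelihood ratio per positive filter hit = 2.2.
Target odds: 0.98 ÷ 0.02 = 49.
Require 2.2ⁿ ≥ 49 ÷ (31/969) = 47481/31.
2.2⁹ ≈1207.27 falls short of 47481/31 but 2.2¹⁰ ≈2655.99 reaches it, so n = 10.

10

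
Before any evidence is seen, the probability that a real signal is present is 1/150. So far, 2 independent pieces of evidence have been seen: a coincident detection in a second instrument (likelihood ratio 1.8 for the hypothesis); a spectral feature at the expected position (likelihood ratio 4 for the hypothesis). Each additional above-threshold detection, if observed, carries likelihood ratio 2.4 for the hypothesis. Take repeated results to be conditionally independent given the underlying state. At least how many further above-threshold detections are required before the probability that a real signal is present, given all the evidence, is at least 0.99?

9

Prior odds = (1/150)/(149/150) = 1/149.
Combined Bayes factor of the evidence already in hand = 1.8 × 4 = 7.2.
Odds after that evidence = (1/149) × 7.2 = 36/745.
Target odds = 0.99/0.01 = 99.
Need 2.4ⁿ ≥ 99 ÷ (36/745) = 2048.75.
2.4⁸ = 429981696/390625 falls short of 2048.75 but 2.4⁹ ≈2641.81 reaches it, so n = 9.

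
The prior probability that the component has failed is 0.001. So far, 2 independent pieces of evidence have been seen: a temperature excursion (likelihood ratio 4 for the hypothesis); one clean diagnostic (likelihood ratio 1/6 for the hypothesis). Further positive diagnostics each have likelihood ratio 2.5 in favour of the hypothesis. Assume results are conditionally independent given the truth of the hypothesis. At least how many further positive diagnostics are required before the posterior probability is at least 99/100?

13

Prior odds = 0.001/0.999 = 1/999.
Combined Bayes factor of the evidence already in hand = 4 × (1/6) = 2/3.
Odds after that evidence = (1/999) × 2/3 = 2/2997.
Target odds = 0.99/0.01 = 99.
Need 2.5ⁿ ≥ 99 ÷ (2/2997) = 148351.5.
2.5¹² = 244140625/4096 falls short of 148351.5 but 2.5¹³ ≈149012 reaches it, so n = 13.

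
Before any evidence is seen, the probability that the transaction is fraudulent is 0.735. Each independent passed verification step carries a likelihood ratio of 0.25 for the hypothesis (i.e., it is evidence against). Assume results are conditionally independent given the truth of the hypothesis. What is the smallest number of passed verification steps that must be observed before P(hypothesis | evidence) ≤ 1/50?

Prior odds: 0.735 ÷ 0.265 = 147/53.
Likelihood ratio per passed verification step = 0.25.
Target posterior odds = 0.02/0.98 = 1/49.
Require 0.25ⁿ ≤ 1/49 ÷ (147/53) = 53/7203.
0.25³ = 0.015625 is still above 53/7203 but 0.25⁴ = 0.00390625 is at or below it, so n = 4.

4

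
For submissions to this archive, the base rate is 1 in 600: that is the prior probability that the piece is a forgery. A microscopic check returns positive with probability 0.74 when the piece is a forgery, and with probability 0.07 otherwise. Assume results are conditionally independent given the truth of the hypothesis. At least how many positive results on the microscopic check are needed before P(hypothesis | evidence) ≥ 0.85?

4

Prior odds: (1/600) ÷ (599/600) = 1/599.
Likelihood ratio of a positive result = 0.74/0.07 = 74/7.
Target posterior odds = 0.85/0.15 = 17/3.
Need (1/599) × (74/7)ⁿ ≥ 17/3, i.e. (74/7)ⁿ ≥ 10183/3.
(74/7)³ = 405224/343 falls short of 10183/3 but (74/7)⁴ = 29986576/2401 reaches it, so n = 4.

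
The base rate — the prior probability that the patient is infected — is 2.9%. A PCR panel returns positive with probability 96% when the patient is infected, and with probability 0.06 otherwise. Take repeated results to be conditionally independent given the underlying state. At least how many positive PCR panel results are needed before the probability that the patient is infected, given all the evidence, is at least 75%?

Prior odds: 0.029 ÷ 0.971 = 29/971.
Likelihood ratio of a positive result = 0.96/0.06 = 16.
Target odds: 0.75 ÷ 0.25 = 3.
Require 16ⁿ ≥ 3 ÷ (29/971) = 2913/29.
16¹ = 16 falls short of 2913/29 but 16² = 256 reaches it, so n = 2.

2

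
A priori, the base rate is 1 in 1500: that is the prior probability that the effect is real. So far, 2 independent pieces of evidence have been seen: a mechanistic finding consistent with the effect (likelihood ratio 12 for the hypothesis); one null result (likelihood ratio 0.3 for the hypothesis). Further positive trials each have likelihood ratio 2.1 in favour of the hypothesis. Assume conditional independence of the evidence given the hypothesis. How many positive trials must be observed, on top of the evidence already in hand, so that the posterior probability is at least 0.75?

Prior odds = (1/1500)/(1499/1500) = 1/1499.
Combined Bayes factor of the evidence already in hand = 12 × 0.3 = 3.6.
Odds after that evidence = (1/1499) × 3.6 = 18/7495.
Target odds = 0.75/0.25 = 3.
Need 2.1ⁿ ≥ 3 ÷ (18/7495) = 7495/6.
2.1⁹ ≈794.28 falls short of 7495/6 but 2.1¹⁰ ≈1667.99 reaches it, so n = 10.

10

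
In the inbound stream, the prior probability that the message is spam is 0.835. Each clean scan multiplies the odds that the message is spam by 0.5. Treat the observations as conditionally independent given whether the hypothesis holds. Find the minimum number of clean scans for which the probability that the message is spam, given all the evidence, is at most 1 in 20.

Prior odds = 0.835/0.165 = 167/33.
Likelihood ratio per clean scan = 0.5.
Target odds: 0.05 ÷ 0.95 = 1/19.
Require 0.5ⁿ ≤ 1/19 ÷ (167/33) = 33/3173.
0.5⁶ = 0.015625 is still above 33/3173 but 0.5⁷ = 0.0078125 is at or below it, so n = 7.

7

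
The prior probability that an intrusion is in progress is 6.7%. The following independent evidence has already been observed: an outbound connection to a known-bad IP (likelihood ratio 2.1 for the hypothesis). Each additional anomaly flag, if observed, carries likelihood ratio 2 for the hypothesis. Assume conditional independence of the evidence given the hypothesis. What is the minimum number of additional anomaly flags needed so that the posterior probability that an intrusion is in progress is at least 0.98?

9

Prior odds = 0.067/0.933 = 67/933.
Bayes factor of the evidence already in hand = 2.1.
Odds after that evidence = (67/933) × 2.1 = 469/3110.
Target odds = 0.98/0.02 = 49.
Need 2ⁿ ≥ 49 ÷ (469/3110) = 21770/67.
2⁸ = 256 falls short of 21770/67 but 2⁹ = 512 reaches it, so n = 9.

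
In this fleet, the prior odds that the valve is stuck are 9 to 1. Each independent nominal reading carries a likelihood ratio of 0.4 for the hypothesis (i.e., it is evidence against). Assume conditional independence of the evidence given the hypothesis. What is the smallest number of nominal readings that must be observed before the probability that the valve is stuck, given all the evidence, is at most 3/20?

Prior odds = 9.
Likelihood ratio per nominal reading = 0.4.
Target odds: 0.15 ÷ 0.85 = 3/17.
Need 9 × 0.4ⁿ ≤ 3/17, i.e. 0.4ⁿ ≤ 1/51.
0.4⁴ = 0.0256 is still above 1/51 but 0.4⁵ = 0.01024 is at or below it, so n = 5.

5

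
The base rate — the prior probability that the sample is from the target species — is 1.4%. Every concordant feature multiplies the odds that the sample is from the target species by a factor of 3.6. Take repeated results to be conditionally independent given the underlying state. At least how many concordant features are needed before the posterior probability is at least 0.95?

6

Prior odds = 0.014/0.986 = 7/493.
Likelihood ratio per concordant feature = 3.6.
Target posterior odds = 0.95/0.05 = 19.
Need (7/493) × 3.6ⁿ ≥ 19, i.e. 3.6ⁿ ≥ 9367/7.
3.6⁵ = 604.66176 falls short of 9367/7 but 3.6⁶ = 34012224/15625 reaches it, so n = 6.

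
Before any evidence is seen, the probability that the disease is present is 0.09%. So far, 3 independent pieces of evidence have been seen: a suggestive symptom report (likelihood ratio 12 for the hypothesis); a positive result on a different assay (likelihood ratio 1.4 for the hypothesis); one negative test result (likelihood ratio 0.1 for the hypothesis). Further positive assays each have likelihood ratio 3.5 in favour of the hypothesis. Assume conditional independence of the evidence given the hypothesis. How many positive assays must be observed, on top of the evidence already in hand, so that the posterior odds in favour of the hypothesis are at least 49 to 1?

9

Prior odds = 0.0009/0.9991 = 9/9991.
Combined Bayes factor of the evidence already in hand = 12 × 1.4 × 0.1 = 1.68.
Odds after that evidence = (9/9991) × 1.68 = 378/249775.
Target odds = 49.
Need 3.5ⁿ ≥ 49 ÷ (378/249775) = 1748425/54.
3.5⁸ = 5764801/256 falls short of 1748425/54 but 3.5⁹ = 40353607/512 reaches it, so n = 9.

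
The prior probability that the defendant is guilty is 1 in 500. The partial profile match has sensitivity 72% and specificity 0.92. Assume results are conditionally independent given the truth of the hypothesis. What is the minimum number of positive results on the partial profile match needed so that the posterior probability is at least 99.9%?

6

Prior odds = 0.002/0.998 = 1/499.
False-positive rate = 1 − 0.92 = 0.08; likelihood ratio of a positive = 0.72/0.08 = 9.
Target posterior odds = 0.999/0.001 = 999.
Require 9ⁿ ≥ 999 ÷ (1/499) = 498501.
9⁵ = 59049 falls short of 498501 but 9⁶ = 531441 reaches it, so n = 6.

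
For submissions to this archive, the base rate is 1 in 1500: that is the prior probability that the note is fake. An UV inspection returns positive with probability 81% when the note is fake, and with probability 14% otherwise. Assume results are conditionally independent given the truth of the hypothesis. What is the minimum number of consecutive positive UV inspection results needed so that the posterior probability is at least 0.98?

7

Prior odds: (1/1500) ÷ (1499/1500) = 1/1499.
Likelihood ratio of a positive result = 0.81/0.14 = 81/14.
Target odds: 0.98 ÷ 0.02 = 49.
Require (81/14)ⁿ ≥ 49 ÷ (1/1499) = 73451.
(81/14)⁶ ≈37509.6 falls short of 73451 but (81/14)⁷ ≈217020 reaches it, so n = 7.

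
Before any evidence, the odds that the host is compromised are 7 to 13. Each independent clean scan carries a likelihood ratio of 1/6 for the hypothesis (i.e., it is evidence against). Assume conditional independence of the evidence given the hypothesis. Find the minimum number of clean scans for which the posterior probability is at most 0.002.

4

Prior odds = 7/13.
Likelihood ratio per clean scan = 1/6.
Target odds: 0.002 ÷ 0.998 = 1/499.
Need (7/13) × (1/6)ⁿ ≤ 1/499, i.e. (1/6)ⁿ ≤ 13/3493.
(1/6)³ = 1/216 is still above 13/3493 but (1/6)⁴ = 1/1296 is at or below it, so n = 4.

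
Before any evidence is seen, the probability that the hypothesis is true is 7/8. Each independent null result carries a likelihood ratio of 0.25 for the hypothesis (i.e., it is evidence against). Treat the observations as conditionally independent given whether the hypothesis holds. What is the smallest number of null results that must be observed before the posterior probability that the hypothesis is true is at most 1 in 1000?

Prior odds = 0.875/0.125 = 7.
Likelihood ratio per null result = 0.25.
Target odds: 0.001 ÷ 0.999 = 1/999.
Need 7 × 0.25ⁿ ≤ 1/999, i.e. 0.25ⁿ ≤ 1/6993.
0.25⁶ = 1/4096 is still above 1/6993 but 0.25⁷ = 1/16384 is at or below it, so n = 7.

7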